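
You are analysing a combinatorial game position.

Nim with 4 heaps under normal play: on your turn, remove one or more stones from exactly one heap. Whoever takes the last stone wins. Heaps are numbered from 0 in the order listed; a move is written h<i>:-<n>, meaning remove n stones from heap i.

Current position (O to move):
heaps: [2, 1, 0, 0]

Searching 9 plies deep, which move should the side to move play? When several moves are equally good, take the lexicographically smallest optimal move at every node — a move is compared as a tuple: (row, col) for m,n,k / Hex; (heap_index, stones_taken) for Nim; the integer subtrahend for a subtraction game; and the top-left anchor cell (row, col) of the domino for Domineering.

O's best at [(2,1,0,0)]: h0:-1

p1 O@[(2,1,0,0)]: h0:-1[(1,1,0,0)]+1* h0:-2[(0,1,0,0)]-1 h1:-1[(2,0,0,0)]-1
p2 X@[(1,1,0,0)]: h0:-1[(0,1,0,0)]-1* h1:-1[(1,0,0,0)]-1
p3 O@[(0,1,0,0)]: h1:-1[(0,0,0,0)]+1*
p4 X@[(0,0,0,0)] terminal -1; root [(2,1,0,0)] d9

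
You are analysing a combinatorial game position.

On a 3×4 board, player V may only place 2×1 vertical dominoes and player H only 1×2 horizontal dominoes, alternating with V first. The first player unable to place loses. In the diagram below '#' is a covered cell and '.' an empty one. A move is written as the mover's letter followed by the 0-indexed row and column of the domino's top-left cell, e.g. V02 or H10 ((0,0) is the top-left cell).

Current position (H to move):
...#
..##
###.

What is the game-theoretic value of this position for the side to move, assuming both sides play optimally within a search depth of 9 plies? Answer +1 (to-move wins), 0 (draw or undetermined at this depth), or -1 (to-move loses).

value(...#/..##/###., H) = +1

p1 H@[...#/..##/###.]: H00[##.#/..##/###.]+1* H01[.###/..##/###.]-1 H10[...#/####/###.]+1
p2 V@[##.#/..##/###.] terminal -1; root [...#/..##/###.] d9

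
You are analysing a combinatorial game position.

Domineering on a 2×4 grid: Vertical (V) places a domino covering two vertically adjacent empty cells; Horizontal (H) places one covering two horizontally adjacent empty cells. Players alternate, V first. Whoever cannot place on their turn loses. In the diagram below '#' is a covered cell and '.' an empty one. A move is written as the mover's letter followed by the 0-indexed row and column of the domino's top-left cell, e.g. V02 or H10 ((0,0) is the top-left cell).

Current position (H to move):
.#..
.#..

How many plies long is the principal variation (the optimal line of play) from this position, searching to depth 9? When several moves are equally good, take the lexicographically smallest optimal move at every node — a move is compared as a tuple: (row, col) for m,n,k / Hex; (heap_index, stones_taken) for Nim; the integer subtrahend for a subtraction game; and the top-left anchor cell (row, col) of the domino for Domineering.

p1 H@[.#../.#..]: H02[.###/.#..]+1* H12[.#../.###]+1
p2 V@[.###/.#..]: V00[####/##..]-1*
p3 H@[####/##..]: H12[####/####]+1*
p4 V@[####/####] terminal -1; root [.#../.#..] d9

PV length from [.#../.#..]: 3 plies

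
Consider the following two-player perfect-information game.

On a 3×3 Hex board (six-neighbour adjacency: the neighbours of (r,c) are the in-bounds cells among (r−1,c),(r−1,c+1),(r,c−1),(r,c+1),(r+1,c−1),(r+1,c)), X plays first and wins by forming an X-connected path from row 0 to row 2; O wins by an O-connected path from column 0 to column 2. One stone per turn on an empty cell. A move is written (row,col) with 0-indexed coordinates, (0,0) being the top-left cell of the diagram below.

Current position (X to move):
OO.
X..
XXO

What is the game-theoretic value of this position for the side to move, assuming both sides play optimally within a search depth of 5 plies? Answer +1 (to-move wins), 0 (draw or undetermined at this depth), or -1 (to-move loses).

value(OO./X../XXO, X) = +1

p1 X@[OO./X../XXO]: (0,2)[OOX/X../XXO]+1* (1,1)[OO./XX./XXO]-1 (1,2)[OO./X.X/XXO]-1
p2 O@[OOX/X../XXO]: (1,1)[OOX/XO./XXO]-1* (1,2)[OOX/X.O/XXO]-1
p3 X@[OOX/XO./XXO]: (1,2)[OOX/XOX/XXO]+1*
p4 O@[OOX/XOX/XXO] terminal -1; root [OO./X../XXO] d5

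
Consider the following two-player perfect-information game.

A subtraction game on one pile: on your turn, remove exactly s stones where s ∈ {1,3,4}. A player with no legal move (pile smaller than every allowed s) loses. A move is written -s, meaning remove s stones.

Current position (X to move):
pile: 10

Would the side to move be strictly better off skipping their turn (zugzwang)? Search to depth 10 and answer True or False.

ply 1, X at 10 | -1=+1→9*; -3=+1→7; -4=-1→6
ply 2, O at 9 | -1=-1→8*; -3=-1→6; -4=-1→5
ply 3, X at 8 | -1=+1→7*; -3=-1→5; -4=-1→4
ply 4, O at 7 | -1=-1→6*; -3=-1→4; -4=-1→3
ply 5, X at 6 | -1=-1→5; -3=-1→3; -4=+1→2*
ply 6, O at 2 | -1=-1→1*
ply 7, X at 1 | -1=+1→0*
ply 8: 0 is terminal -1 (O); from 10 depth 10
if X skipped the turn, O would face:
~ ply 1, O at 10 | -1=+1→9*; -3=+1→7; -4=-1→6
~ ply 2, X at 9 | -1=-1→8*; -3=-1→6; -4=-1→5
~ ply 3, O at 8 | -1=+1→7*; -3=-1→5; -4=-1→4
~ ply 4, X at 7 | -1=-1→6*; -3=-1→4; -4=-1→3
~ ply 5, O at 6 | -1=-1→5; -3=-1→3; -4=+1→2*
~ ply 6, X at 2 | -1=-1→1*
~ ply 7, O at 1 | -1=+1→0*
~ ply 8: 0 is terminal -1 (X); from 10 depth 10
compare (X): move=+1 vs pass=-1

zugzwang(10, X) = False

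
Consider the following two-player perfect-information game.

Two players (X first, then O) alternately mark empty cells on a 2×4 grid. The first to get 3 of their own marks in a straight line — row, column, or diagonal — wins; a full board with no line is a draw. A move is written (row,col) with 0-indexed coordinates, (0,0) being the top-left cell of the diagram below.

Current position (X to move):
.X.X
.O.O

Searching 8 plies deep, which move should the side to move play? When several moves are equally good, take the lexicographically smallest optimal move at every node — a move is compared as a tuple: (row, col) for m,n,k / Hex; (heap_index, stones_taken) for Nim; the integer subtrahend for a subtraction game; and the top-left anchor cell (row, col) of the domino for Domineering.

X's best at [.X.X/.O.O]: (0,2)

[.X.X/.O.O] X move#1: (0,0):-1/XX.X/.O.O, (0,2):+1/.XXX/.O.O*, (1,0):-1/.X.X/XO.O, (1,2):+0/.X.X/.OXO
[.XXX/.O.O] end (terminal -1, O#2); searched .X.X/.O.O to 8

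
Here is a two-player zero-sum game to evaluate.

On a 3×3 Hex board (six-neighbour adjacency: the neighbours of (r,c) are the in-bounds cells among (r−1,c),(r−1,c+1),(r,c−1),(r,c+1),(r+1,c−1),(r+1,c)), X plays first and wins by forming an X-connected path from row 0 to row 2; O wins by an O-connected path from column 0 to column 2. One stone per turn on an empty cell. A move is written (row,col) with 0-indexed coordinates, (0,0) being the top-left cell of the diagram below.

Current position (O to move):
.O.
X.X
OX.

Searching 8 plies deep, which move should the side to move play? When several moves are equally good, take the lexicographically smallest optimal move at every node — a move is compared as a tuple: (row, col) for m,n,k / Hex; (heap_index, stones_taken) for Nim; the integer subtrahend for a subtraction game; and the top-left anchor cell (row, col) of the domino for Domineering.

[.O./X.X/OX.] O move#1: (0,0):-1/OO./X.X/OX., (0,2):+1/.OO/X.X/OX.*, (1,1):-1/.O./XOX/OX., (2,2):-1/.O./X.X/OXO
[.OO/X.X/OX.] X move#2: (0,0):-1/XOO/X.X/OX.*, (1,1):-1/.OO/XXX/OX., (2,2):-1/.OO/X.X/OXX
[XOO/X.X/OX.] O move#3: (1,1):+1/XOO/XOX/OX.*, (2,2):-1/XOO/X.X/OXO
[XOO/XOX/OX.] end (terminal -1, X#4); searched .O./X.X/OX. to 8

O's best at [.O./X.X/OX.]: (0,2)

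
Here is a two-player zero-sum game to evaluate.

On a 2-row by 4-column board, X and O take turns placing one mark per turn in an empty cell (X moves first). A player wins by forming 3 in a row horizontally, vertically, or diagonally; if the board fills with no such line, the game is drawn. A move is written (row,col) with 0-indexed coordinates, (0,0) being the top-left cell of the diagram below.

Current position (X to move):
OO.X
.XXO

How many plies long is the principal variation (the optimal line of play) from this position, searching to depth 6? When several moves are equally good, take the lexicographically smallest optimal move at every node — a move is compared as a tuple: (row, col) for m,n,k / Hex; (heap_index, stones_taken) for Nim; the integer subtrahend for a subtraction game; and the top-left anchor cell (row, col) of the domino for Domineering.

PV length from [OO.X/.XXO]: 1 ply

[OO.X/.XXO] X move#1: (0,2):+0/OOXX/.XXO, (1,0):+1/OO.X/XXXO*
[OO.X/XXXO] end (terminal -1, O#2); searched OO.X/.XXO to 6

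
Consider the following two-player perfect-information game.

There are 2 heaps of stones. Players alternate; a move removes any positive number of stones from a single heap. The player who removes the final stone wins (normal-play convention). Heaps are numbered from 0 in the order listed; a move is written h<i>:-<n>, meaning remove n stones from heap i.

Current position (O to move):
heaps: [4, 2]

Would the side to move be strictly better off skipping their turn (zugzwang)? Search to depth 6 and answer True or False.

[(4,2)] O move#1: h0:-1:-1/(3,2), h0:-2:+1/(2,2)*, h0:-3:-1/(1,2), h0:-4:-1/(0,2), h1:-1:-1/(4,1), h1:-2:-1/(4,0)
[(2,2)] X move#2: h0:-1:-1/(1,2)*, h0:-2:-1/(0,2), h1:-1:-1/(2,1), h1:-2:-1/(2,0)
[(1,2)] O move#3: h0:-1:-1/(0,2), h1:-1:+1/(1,1)*, h1:-2:-1/(1,0)
[(1,1)] X move#4: h0:-1:-1/(0,1)*, h1:-1:-1/(1,0)
[(0,1)] O move#5: h1:-1:+1/(0,0)*
[(0,0)] end (terminal -1, X#6); searched (4,2) to 6
suppose O passes — search the same position with X to move:
pass> [(4,2)] X move#1: h0:-1:-1/(3,2), h0:-2:+1/(2,2)*, h0:-3:-1/(1,2), h0:-4:-1/(0,2), h1:-1:-1/(4,1), h1:-2:-1/(4,0)
pass> [(2,2)] O move#2: h0:-1:-1/(1,2)*, h0:-2:-1/(0,2), h1:-1:-1/(2,1), h1:-2:-1/(2,0)
pass> [(1,2)] X move#3: h0:-1:-1/(0,2), h1:-1:+1/(1,1)*, h1:-2:-1/(1,0)
pass> [(1,1)] O move#4: h0:-1:-1/(0,1)*, h1:-1:-1/(1,0)
pass> [(0,1)] X move#5: h1:-1:+1/(0,0)*
pass> [(0,0)] end (terminal -1, O#6); searched (4,2) to 6
for O: play +1, pass -1

zugzwang((4,2), O) = False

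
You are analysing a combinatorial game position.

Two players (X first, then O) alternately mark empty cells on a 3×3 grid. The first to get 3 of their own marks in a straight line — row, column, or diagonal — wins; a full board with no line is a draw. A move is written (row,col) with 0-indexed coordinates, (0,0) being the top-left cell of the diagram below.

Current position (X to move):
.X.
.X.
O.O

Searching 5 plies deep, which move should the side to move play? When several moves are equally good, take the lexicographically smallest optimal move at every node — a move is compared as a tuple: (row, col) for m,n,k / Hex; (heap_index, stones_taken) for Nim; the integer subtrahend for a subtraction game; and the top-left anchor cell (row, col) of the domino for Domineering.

ply 1, X at .X./.X./O.O | (0,0)=-1→XX./.X./O.O; (0,2)=-1→.XX/.X./O.O; (1,0)=-1→.X./XX./O.O; (1,2)=-1→.X./.XX/O.O; (2,1)=+1→.X./.X./OXO*
ply 2: .X./.X./OXO is terminal -1 (O); from .X./.X./O.O depth 5

X's best at [.X./.X./O.O]: (2,1)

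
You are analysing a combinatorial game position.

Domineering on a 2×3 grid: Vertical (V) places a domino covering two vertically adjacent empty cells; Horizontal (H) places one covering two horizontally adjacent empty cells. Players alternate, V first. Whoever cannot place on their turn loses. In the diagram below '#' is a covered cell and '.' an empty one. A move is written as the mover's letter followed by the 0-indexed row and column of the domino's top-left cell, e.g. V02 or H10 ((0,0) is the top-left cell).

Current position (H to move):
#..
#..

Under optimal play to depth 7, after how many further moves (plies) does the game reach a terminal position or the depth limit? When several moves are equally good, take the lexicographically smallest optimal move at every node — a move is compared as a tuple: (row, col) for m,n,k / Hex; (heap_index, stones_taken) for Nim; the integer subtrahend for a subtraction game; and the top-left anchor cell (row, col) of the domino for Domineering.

[#../#..] H move#1: H01:+1/###/#..*, H11:+1/#../###
[###/#..] end (terminal -1, V#2); searched #../#.. to 7

PV length from [#../#..]: 1 ply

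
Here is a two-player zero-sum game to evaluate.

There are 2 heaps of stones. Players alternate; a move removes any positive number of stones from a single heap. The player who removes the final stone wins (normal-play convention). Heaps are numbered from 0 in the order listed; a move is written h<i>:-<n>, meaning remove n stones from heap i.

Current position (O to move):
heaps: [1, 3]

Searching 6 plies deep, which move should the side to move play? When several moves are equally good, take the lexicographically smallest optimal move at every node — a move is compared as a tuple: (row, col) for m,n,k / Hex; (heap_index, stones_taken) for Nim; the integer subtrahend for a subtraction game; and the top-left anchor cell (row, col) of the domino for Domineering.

ply 1, O at (1,3) | h0:-1=-1→(0,3); h1:-1=-1→(1,2); h1:-2=+1→(1,1)*; h1:-3=-1→(1,0)
ply 2, X at (1,1) | h0:-1=-1→(0,1)*; h1:-1=-1→(1,0)
ply 3, O at (0,1) | h1:-1=+1→(0,0)*
ply 4: (0,0) is terminal -1 (X); from (1,3) depth 6

O's best at [(1,3)]: h1:-2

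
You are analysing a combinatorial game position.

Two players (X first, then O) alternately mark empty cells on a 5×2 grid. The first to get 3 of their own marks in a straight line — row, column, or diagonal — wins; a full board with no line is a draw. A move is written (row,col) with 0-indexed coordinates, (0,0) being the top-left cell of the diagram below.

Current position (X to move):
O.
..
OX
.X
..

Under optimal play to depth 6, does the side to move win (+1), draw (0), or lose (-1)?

p1 X@[O./../OX/.X/..]: (0,1)[OX/../OX/.X/..]-1 (1,0)[O./X./OX/.X/..]+1* (1,1)[O./.X/OX/.X/..]+1 (3,0)[O./../OX/XX/..]-1 (4,0)[O./../OX/.X/X.]-1 (4,1)[O./../OX/.X/.X]+1
p2 O@[O./X./OX/.X/..]: (0,1)[OO/X./OX/.X/..]-1* (1,1)[O./XO/OX/.X/..]-1 (3,0)[O./X./OX/OX/..]-1 (4,0)[O./X./OX/.X/O.]-1 (4,1)[O./X./OX/.X/.O]-1
p3 X@[OO/X./OX/.X/..]: (1,1)[OO/XX/OX/.X/..]+1* (3,0)[OO/X./OX/XX/..]+1 (4,0)[OO/X./OX/.X/X.]+1 (4,1)[OO/X./OX/.X/.X]+1
p4 O@[OO/XX/OX/.X/..] terminal -1; root [O./../OX/.X/..] d6

value(O./../OX/.X/.., X) = +1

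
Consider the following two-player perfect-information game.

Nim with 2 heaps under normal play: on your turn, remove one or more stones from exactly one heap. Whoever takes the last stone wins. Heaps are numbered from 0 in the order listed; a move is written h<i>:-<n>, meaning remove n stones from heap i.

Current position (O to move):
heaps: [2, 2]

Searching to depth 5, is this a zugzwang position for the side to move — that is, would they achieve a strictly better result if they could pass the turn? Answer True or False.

zugzwang((2,2), O) = True

p1 O@[(2,2)]: h0:-1[(1,2)]-1* h0:-2[(0,2)]-1 h1:-1[(2,1)]-1 h1:-2[(2,0)]-1
p2 X@[(1,2)]: h0:-1[(0,2)]-1 h1:-1[(1,1)]+1* h1:-2[(1,0)]-1
p3 O@[(1,1)]: h0:-1[(0,1)]-1* h1:-1[(1,0)]-1
p4 X@[(0,1)]: h1:-1[(0,0)]+1*
p5 O@[(0,0)] terminal -1; root [(2,2)] d5
if O skipped the turn, X would face:
~ p1 X@[(2,2)]: h0:-1[(1,2)]-1* h0:-2[(0,2)]-1 h1:-1[(2,1)]-1 h1:-2[(2,0)]-1
~ p2 O@[(1,2)]: h0:-1[(0,2)]-1 h1:-1[(1,1)]+1* h1:-2[(1,0)]-1
~ p3 X@[(1,1)]: h0:-1[(0,1)]-1* h1:-1[(1,0)]-1
~ p4 O@[(0,1)]: h1:-1[(0,0)]+1*
~ p5 X@[(0,0)] terminal -1; root [(2,2)] d5
compare (O): move=-1 vs pass=+1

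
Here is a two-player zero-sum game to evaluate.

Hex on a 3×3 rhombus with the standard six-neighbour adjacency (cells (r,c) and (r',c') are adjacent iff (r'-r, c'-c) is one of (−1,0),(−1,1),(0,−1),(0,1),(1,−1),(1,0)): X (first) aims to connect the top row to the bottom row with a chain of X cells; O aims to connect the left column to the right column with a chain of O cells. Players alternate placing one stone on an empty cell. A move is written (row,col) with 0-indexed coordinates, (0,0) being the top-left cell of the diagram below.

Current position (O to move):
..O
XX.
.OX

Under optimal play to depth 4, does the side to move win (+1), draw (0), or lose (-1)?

p1 O@[..O/XX./.OX]: (0,0)[O.O/XX./.OX]-1* (0,1)[.OO/XX./.OX]-1 (1,2)[..O/XXO/.OX]-1 (2,0)[..O/XX./OOX]-1
p2 X@[O.O/XX./.OX]: (0,1)[OXO/XX./.OX]+1* (1,2)[O.O/XXX/.OX]-1 (2,0)[O.O/XX./XOX]-1
p3 O@[OXO/XX./.OX]: (1,2)[OXO/XXO/.OX]-1* (2,0)[OXO/XX./OOX]-1
p4 X@[OXO/XXO/.OX]: (2,0)[OXO/XXO/XOX]+1*
p5 O@[OXO/XXO/XOX] terminal -1; root [..O/XX./.OX] d4

value(..O/XX./.OX, O) = -1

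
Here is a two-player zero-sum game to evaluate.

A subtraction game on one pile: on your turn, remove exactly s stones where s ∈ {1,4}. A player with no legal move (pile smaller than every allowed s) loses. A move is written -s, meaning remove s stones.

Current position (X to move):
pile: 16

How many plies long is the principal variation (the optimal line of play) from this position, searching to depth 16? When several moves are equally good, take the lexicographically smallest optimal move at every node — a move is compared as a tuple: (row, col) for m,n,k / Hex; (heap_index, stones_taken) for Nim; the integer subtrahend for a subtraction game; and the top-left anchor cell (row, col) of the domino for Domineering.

p1 X@[16]: -1[15]+1* -4[12]+1
p2 O@[15]: -1[14]-1* -4[11]-1
p3 X@[14]: -1[13]-1 -4[10]+1*
p4 O@[10]: -1[9]-1* -4[6]-1
p5 X@[9]: -1[8]-1 -4[5]+1*
p6 O@[5]: -1[4]-1* -4[1]-1
p7 X@[4]: -1[3]-1 -4[0]+1*
p8 O@[0] terminal -1; root [16] d16

PV length from [16]: 7 plies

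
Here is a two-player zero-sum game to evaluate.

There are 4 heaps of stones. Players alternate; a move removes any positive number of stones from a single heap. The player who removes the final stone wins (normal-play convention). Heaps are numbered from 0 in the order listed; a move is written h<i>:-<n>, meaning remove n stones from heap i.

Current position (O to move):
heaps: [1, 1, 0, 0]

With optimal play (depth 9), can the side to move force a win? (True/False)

[(1,1,0,0)] O move#1: h0:-1:-1/(0,1,0,0)*, h1:-1:-1/(1,0,0,0)
[(0,1,0,0)] X move#2: h1:-1:+1/(0,0,0,0)*
[(0,0,0,0)] end (terminal -1, O#3); searched (1,1,0,0) to 9

O winning at [(1,1,0,0)]: False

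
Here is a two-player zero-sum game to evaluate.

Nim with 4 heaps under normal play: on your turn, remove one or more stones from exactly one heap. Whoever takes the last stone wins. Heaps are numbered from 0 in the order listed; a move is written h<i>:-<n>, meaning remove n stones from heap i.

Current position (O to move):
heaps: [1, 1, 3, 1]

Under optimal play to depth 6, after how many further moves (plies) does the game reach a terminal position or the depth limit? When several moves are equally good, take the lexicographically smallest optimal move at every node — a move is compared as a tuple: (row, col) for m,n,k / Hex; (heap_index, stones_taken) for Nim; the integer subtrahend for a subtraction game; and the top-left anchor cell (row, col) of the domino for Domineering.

PV length from [(1,1,3,1)]: 5 plies

[(1,1,3,1)] O move#1: h0:-1:-1/(0,1,3,1), h1:-1:-1/(1,0,3,1), h2:-1:-1/(1,1,2,1), h2:-2:+1/(1,1,1,1)*, h2:-3:-1/(1,1,0,1), h3:-1:-1/(1,1,3,0)
[(1,1,1,1)] X move#2: h0:-1:-1/(0,1,1,1)*, h1:-1:-1/(1,0,1,1), h2:-1:-1/(1,1,0,1), h3:-1:-1/(1,1,1,0)
[(0,1,1,1)] O move#3: h1:-1:+1/(0,0,1,1)*, h2:-1:+1/(0,1,0,1), h3:-1:+1/(0,1,1,0)
[(0,0,1,1)] X move#4: h2:-1:-1/(0,0,0,1)*, h3:-1:-1/(0,0,1,0)
[(0,0,0,1)] O move#5: h3:-1:+1/(0,0,0,0)*
[(0,0,0,0)] end (terminal -1, X#6); searched (1,1,3,1) to 6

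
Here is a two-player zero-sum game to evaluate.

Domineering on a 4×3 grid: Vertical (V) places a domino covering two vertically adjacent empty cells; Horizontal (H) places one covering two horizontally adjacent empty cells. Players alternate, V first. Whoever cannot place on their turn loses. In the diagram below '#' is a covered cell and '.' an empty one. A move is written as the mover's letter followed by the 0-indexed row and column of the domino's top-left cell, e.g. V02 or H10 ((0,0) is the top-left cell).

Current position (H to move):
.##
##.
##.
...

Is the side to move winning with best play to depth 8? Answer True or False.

H winning at [.##/##./##./...]: False

[.##/##./##./...] H move#1: H30:-1/.##/##./##./##.*, H31:-1/.##/##./##./.##
[.##/##./##./##.] V move#2: V12:+1/.##/###/###/##.*, V22:+1/.##/##./###/###
[.##/###/###/##.] end (terminal -1, H#3); searched .##/##./##./... to 8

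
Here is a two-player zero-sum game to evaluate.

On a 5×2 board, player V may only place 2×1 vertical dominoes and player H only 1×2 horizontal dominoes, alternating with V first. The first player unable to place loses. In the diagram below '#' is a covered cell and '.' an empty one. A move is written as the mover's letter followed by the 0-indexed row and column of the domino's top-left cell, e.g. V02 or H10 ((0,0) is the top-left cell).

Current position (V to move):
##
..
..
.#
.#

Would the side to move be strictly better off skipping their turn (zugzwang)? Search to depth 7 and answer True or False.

zugzwang(##/../../.#/.#, V) = False

p1 V@[##/../../.#/.#]: V10[##/#./#./.#/.#]+1* V11[##/.#/.#/.#/.#]+1 V20[##/../#./##/.#]-1 V30[##/../../##/##]-1
p2 H@[##/#./#./.#/.#] terminal -1; root [##/../../.#/.#] d7
suppose V passes — search the same position with H to move:
pass> p1 H@[##/../../.#/.#]: H10[##/##/../.#/.#]-1 H20[##/../##/.#/.#]+1*
pass> p2 V@[##/../##/.#/.#]: V30[##/../##/##/##]-1*
pass> p3 H@[##/../##/##/##]: H10[##/##/##/##/##]+1*
pass> p4 V@[##/##/##/##/##] terminal -1; root [##/../../.#/.#] d7
for V: play +1, pass -1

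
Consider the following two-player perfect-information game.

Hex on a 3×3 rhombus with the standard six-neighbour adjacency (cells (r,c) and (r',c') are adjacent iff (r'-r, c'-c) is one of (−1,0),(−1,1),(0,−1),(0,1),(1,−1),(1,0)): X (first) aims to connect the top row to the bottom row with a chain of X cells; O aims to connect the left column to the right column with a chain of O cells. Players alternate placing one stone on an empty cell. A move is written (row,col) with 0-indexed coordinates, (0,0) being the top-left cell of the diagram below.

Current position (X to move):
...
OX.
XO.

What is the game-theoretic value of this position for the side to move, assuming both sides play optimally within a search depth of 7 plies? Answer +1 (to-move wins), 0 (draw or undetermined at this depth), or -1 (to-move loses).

value(.../OX./XO., X) = +1

[.../OX./XO.] X move#1: (0,0):+1/X../OX./XO.*, (0,1):+1/.X./OX./XO., (0,2):+1/..X/OX./XO., (1,2):+1/.../OXX/XO., (2,2):+1/.../OX./XOX
[X../OX./XO.] O move#2: (0,1):-1/XO./OX./XO.*, (0,2):-1/X.O/OX./XO., (1,2):-1/X../OXO/XO., (2,2):-1/X../OX./XOO
[XO./OX./XO.] X move#3: (0,2):+1/XOX/OX./XO.*, (1,2):-1/XO./OXX/XO., (2,2):-1/XO./OX./XOX
[XOX/OX./XO.] end (terminal -1, O#4); searched .../OX./XO. to 7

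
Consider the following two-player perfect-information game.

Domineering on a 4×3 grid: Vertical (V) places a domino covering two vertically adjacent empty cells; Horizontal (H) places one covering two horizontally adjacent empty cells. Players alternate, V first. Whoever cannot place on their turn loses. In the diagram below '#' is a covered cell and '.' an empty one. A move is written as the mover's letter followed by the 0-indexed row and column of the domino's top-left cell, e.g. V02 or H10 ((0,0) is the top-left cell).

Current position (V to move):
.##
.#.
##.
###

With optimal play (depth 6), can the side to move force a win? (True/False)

ply 1, V at .##/.#./##./### | V00=+1→###/##./##./###*; V12=+1→.##/.##/###/###
ply 2: ###/##./##./### is terminal -1 (H); from .##/.#./##./### depth 6

V winning at [.##/.#./##./###]: True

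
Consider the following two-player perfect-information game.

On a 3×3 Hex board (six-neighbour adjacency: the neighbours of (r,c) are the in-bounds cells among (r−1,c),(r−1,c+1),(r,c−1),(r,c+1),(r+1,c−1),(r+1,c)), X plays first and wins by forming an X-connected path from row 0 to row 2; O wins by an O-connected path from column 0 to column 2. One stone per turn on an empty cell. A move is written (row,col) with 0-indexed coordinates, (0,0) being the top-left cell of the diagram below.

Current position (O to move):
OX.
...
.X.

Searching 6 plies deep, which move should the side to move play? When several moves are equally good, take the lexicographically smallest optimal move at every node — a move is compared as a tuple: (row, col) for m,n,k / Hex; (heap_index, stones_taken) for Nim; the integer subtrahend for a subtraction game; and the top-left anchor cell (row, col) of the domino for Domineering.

ply 1, O at OX./.../.X. | (0,2)=-1→OXO/.../.X.; (1,0)=-1→OX./O../.X.; (1,1)=+1→OX./.O./.X.*; (1,2)=-1→OX./..O/.X.; (2,0)=-1→OX./.../OX.; (2,2)=-1→OX./.../.XO
ply 2, X at OX./.O./.X. | (0,2)=-1→OXX/.O./.X.*; (1,0)=-1→OX./XO./.X.; (1,2)=-1→OX./.OX/.X.; (2,0)=-1→OX./.O./XX.; (2,2)=-1→OX./.O./.XX
ply 3, O at OXX/.O./.X. | (1,0)=-1→OXX/OO./.X.; (1,2)=+1→OXX/.OO/.X.*; (2,0)=-1→OXX/.O./OX.; (2,2)=-1→OXX/.O./.XO
ply 4, X at OXX/.OO/.X. | (1,0)=-1→OXX/XOO/.X.*; (2,0)=-1→OXX/.OO/XX.; (2,2)=-1→OXX/.OO/.XX
ply 5, O at OXX/XOO/.X. | (2,0)=+1→OXX/XOO/OX.*; (2,2)=-1→OXX/XOO/.XO
ply 6: OXX/XOO/OX. is terminal -1 (X); from OX./.../.X. depth 6

O's best at [OX./.../.X.]: (1,1)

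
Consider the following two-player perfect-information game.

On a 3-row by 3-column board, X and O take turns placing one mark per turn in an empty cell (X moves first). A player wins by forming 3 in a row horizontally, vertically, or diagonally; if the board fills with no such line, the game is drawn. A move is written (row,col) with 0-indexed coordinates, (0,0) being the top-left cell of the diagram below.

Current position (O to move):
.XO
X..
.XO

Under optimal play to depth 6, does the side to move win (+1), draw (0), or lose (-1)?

[.XO/X../.XO] O move#1: (0,0):-1/OXO/X../.XO, (1,1):+1/.XO/XO./.XO*, (1,2):+1/.XO/X.O/.XO, (2,0):-1/.XO/X../OXO
[.XO/XO./.XO] X move#2: (0,0):-1/XXO/XO./.XO*, (1,2):-1/.XO/XOX/.XO, (2,0):-1/.XO/XO./XXO
[XXO/XO./.XO] O move#3: (1,2):+1/XXO/XOO/.XO*, (2,0):+1/XXO/XO./OXO
[XXO/XOO/.XO] end (terminal -1, X#4); searched .XO/X../.XO to 6

value(.XO/X../.XO, O) = +1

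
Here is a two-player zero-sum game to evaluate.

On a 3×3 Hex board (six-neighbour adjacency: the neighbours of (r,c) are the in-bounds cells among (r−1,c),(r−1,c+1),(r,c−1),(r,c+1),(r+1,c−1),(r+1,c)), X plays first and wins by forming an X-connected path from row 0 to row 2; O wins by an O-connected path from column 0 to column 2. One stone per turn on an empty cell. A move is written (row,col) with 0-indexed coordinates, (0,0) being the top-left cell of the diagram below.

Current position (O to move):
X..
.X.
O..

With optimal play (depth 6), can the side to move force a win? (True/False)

[X../.X./O..] O move#1: (0,1):-1/XO./.X./O.., (0,2):-1/X.O/.X./O.., (1,0):-1/X../OX./O.., (1,2):-1/X../.XO/O.., (2,1):+1/X../.X./OO.*, (2,2):-1/X../.X./O.O
[X../.X./OO.] X move#2: (0,1):-1/XX./.X./OO.*, (0,2):-1/X.X/.X./OO., (1,0):-1/X../XX./OO., (1,2):-1/X../.XX/OO., (2,2):-1/X../.X./OOX
[XX./.X./OO.] O move#3: (0,2):+1/XXO/.X./OO.*, (1,0):+1/XX./OX./OO., (1,2):+1/XX./.XO/OO., (2,2):+1/XX./.X./OOO
[XXO/.X./OO.] X move#4: (1,0):-1/XXO/XX./OO.*, (1,2):-1/XXO/.XX/OO., (2,2):-1/XXO/.X./OOX
[XXO/XX./OO.] O move#5: (1,2):+1/XXO/XXO/OO.*, (2,2):+1/XXO/XX./OOO
[XXO/XXO/OO.] end (terminal -1, X#6); searched X../.X./O.. to 6

O winning at [X../.X./O..]: True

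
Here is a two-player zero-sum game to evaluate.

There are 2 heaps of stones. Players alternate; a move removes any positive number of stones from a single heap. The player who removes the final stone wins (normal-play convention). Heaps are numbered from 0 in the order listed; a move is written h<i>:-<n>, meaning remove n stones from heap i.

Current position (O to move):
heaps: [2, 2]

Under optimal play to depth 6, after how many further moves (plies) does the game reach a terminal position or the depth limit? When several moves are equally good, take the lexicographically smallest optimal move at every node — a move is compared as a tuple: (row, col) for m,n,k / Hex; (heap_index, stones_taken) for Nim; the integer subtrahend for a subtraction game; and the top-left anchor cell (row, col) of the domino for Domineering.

PV length from [(2,2)]: 4 plies

ply 1, O at (2,2) | h0:-1=-1→(1,2)*; h0:-2=-1→(0,2); h1:-1=-1→(2,1); h1:-2=-1→(2,0)
ply 2, X at (1,2) | h0:-1=-1→(0,2); h1:-1=+1→(1,1)*; h1:-2=-1→(1,0)
ply 3, O at (1,1) | h0:-1=-1→(0,1)*; h1:-1=-1→(1,0)
ply 4, X at (0,1) | h1:-1=+1→(0,0)*
ply 5: (0,0) is terminal -1 (O); from (2,2) depth 6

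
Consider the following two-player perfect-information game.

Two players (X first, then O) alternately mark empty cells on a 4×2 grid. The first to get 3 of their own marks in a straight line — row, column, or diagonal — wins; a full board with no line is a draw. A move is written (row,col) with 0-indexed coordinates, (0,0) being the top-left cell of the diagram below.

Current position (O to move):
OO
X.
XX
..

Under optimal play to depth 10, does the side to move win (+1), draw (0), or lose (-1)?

p1 O@[OO/X./XX/..]: (1,1)[OO/XO/XX/..]-1 (3,0)[OO/X./XX/O.]+0* (3,1)[OO/X./XX/.O]-1
p2 X@[OO/X./XX/O.]: (1,1)[OO/XX/XX/O.]+0* (3,1)[OO/X./XX/OX]+0
p3 O@[OO/XX/XX/O.]: (3,1)[OO/XX/XX/OO]+0*
p4 X@[OO/XX/XX/OO] terminal +0; root [OO/X./XX/..] d10

value(OO/X./XX/.., O) = 0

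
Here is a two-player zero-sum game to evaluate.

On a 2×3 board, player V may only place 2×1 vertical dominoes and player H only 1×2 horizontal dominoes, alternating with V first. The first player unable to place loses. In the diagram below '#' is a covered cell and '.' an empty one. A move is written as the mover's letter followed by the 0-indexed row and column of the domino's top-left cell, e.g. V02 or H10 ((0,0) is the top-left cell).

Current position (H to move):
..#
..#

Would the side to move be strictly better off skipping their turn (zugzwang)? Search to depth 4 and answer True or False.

[..#/..#] H move#1: H00:+1/###/..#*, H10:+1/..#/###
[###/..#] end (terminal -1, V#2); searched ..#/..# to 4
pass branch (V moves first from the same position):
  | [..#/..#] V move#1: V00:+1/#.#/#.#*, V01:+1/.##/.##
  | [#.#/#.#] end (terminal -1, H#2); searched ..#/..# to 4
H moving scores +1; H passing scores -1

zugzwang(..#/..#, H) = False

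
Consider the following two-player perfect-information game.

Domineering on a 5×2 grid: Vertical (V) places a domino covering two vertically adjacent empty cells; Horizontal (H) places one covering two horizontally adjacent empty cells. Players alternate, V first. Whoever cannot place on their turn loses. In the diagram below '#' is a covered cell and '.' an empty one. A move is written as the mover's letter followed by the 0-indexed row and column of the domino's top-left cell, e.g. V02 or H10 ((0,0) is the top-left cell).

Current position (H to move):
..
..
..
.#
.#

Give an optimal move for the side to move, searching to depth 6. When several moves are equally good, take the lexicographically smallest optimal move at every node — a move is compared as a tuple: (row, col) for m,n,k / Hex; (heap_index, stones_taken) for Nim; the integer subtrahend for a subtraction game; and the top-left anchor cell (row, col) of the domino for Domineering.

[../../../.#/.#] H move#1: H00:-1/##/../../.#/.#, H10:+1/../##/../.#/.#*, H20:-1/../../##/.#/.#
[../##/../.#/.#] V move#2: V20:-1/../##/#./##/.#*, V30:-1/../##/../##/##
[../##/#./##/.#] H move#3: H00:+1/##/##/#./##/.#*
[##/##/#./##/.#] end (terminal -1, V#4); searched ../../../.#/.# to 6

H's best at [../../../.#/.#]: H10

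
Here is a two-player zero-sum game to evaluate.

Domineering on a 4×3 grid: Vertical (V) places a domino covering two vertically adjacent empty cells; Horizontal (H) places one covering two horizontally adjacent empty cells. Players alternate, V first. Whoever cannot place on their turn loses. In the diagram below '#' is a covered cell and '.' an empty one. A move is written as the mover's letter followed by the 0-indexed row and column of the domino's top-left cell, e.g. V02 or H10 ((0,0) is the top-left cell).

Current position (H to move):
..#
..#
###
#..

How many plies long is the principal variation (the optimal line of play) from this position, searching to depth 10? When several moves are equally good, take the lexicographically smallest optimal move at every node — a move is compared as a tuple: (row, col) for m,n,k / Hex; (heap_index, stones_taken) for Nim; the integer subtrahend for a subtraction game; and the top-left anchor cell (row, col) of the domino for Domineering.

PV length from [..#/..#/###/#..]: 1 ply

p1 H@[..#/..#/###/#..]: H00[###/..#/###/#..]+1* H10[..#/###/###/#..]+1 H31[..#/..#/###/###]-1
p2 V@[###/..#/###/#..] terminal -1; root [..#/..#/###/#..] d10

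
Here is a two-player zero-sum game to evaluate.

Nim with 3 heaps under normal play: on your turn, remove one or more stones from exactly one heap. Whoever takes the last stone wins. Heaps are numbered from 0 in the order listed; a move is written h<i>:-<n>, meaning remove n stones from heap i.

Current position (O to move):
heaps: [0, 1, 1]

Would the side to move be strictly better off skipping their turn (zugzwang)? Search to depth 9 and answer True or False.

zugzwang((0,1,1), O) = True

p1 O@[(0,1,1)]: h1:-1[(0,0,1)]-1* h2:-1[(0,1,0)]-1
p2 X@[(0,0,1)]: h2:-1[(0,0,0)]+1*
p3 O@[(0,0,0)] terminal -1; root [(0,1,1)] d9
pass branch (X moves first from the same position):
  | p1 X@[(0,1,1)]: h1:-1[(0,0,1)]-1* h2:-1[(0,1,0)]-1
  | p2 O@[(0,0,1)]: h2:-1[(0,0,0)]+1*
  | p3 X@[(0,0,0)] terminal -1; root [(0,1,1)] d9
O moving scores -1; O passing scores +1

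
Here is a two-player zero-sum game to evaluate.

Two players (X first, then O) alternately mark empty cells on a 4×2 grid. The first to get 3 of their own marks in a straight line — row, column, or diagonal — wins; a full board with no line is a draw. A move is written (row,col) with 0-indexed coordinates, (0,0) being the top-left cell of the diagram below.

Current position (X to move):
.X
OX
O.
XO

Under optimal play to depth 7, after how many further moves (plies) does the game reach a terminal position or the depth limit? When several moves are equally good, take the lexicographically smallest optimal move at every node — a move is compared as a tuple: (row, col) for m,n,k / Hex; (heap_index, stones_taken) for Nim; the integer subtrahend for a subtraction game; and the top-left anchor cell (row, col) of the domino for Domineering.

PV length from [.X/OX/O./XO]: 1 ply

[.X/OX/O./XO] X move#1: (0,0):+0/XX/OX/O./XO, (2,1):+1/.X/OX/OX/XO*
[.X/OX/OX/XO] end (terminal -1, O#2); searched .X/OX/O./XO to 7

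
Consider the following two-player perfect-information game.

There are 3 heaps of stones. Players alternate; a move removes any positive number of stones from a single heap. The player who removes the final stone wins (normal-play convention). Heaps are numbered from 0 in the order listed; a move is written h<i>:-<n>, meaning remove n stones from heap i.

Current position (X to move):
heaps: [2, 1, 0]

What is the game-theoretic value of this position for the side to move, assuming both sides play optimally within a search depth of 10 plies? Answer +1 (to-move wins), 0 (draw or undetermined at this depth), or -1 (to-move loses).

[(2,1,0)] X move#1: h0:-1:+1/(1,1,0)*, h0:-2:-1/(0,1,0), h1:-1:-1/(2,0,0)
[(1,1,0)] O move#2: h0:-1:-1/(0,1,0)*, h1:-1:-1/(1,0,0)
[(0,1,0)] X move#3: h1:-1:+1/(0,0,0)*
[(0,0,0)] end (terminal -1, O#4); searched (2,1,0) to 10

value((2,1,0), X) = +1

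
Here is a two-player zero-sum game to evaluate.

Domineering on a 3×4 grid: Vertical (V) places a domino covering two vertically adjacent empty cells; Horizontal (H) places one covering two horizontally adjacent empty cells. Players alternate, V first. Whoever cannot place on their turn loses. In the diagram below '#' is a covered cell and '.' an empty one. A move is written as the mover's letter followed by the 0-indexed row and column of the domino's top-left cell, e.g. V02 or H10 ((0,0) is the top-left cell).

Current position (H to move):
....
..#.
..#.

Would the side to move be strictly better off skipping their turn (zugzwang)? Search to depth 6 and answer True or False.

p1 H@[..../..#./..#.]: H00[##../..#./..#.]-1 H01[.##./..#./..#.]-1 H02[..##/..#./..#.]-1 H10[..../###./..#.]+1* H20[..../..#./###.]-1
p2 V@[..../###./..#.]: V03[...#/####/..#.]-1* V13[..../####/..##]-1
p3 H@[...#/####/..#.]: H00[##.#/####/..#.]+1* H01[.###/####/..#.]+1 H20[...#/####/###.]+1
p4 V@[##.#/####/..#.] terminal -1; root [..../..#./..#.] d6
pass branch (V moves first from the same position):
  | p1 V@[..../..#./..#.]: V00[#.../#.#./..#.]+1* V01[.#../.##./..#.]+1 V03[...#/..##/..#.]-1 V10[..../#.#./#.#.]+1 V11[..../.##./.##.]+1 V13[..../..##/..##]-1
  | p2 H@[#.../#.#./..#.]: H01[###./#.#./..#.]-1* H02[#.##/#.#./..#.]-1 H20[#.../#.#./###.]-1
  | p3 V@[###./#.#./..#.]: V03[####/#.##/..#.]-1 V11[###./###./.##.]+1* V13[###./#.##/..##]-1
  | p4 H@[###./###./.##.] terminal -1; root [..../..#./..#.] d6
H moving scores +1; H passing scores -1

zugzwang(..../..#./..#., H) = False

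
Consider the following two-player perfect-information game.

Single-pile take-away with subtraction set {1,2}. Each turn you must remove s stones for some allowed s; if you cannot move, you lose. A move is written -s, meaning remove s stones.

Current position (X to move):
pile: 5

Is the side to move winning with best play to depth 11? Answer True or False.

ply 1, X at 5 | -1=-1→4; -2=+1→3*
ply 2, O at 3 | -1=-1→2*; -2=-1→1
ply 3, X at 2 | -1=-1→1; -2=+1→0*
ply 4: 0 is terminal -1 (O); from 5 depth 11

X winning at [5]: True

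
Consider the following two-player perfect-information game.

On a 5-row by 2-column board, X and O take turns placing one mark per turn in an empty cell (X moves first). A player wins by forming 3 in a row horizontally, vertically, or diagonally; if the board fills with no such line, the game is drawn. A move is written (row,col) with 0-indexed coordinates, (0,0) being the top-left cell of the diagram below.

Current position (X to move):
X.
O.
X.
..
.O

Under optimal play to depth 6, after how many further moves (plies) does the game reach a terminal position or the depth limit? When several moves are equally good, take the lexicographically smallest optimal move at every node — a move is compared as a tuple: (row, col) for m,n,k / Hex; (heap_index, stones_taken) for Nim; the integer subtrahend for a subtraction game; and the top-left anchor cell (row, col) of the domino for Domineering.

PV length from [X./O./X./../.O]: 6 plies

[X./O./X./../.O] X move#1: (0,1):+0/XX/O./X./../.O*, (1,1):+0/X./OX/X./../.O, (2,1):+0/X./O./XX/../.O, (3,0):+0/X./O./X./X./.O, (3,1):+0/X./O./X./.X/.O, (4,0):+0/X./O./X./../XO
[XX/O./X./../.O] O move#2: (1,1):+0/XX/OO/X./../.O*, (2,1):+0/XX/O./XO/../.O, (3,0):+0/XX/O./X./O./.O, (3,1):+0/XX/O./X./.O/.O, (4,0):+0/XX/O./X./../OO
[XX/OO/X./../.O] X move#3: (2,1):+0/XX/OO/XX/../.O*, (3,0):+0/XX/OO/X./X./.O, (3,1):+0/XX/OO/X./.X/.O, (4,0):+0/XX/OO/X./../XO
[XX/OO/XX/../.O] O move#4: (3,0):+0/XX/OO/XX/O./.O*, (3,1):+0/XX/OO/XX/.O/.O, (4,0):+0/XX/OO/XX/../OO
[XX/OO/XX/O./.O] X move#5: (3,1):+0/XX/OO/XX/OX/.O*, (4,0):+0/XX/OO/XX/O./XO
[XX/OO/XX/OX/.O] O move#6: (4,0):+0/XX/OO/XX/OX/OO*
[XX/OO/XX/OX/OO] end (terminal +0, X#7); searched X./O./X./../.O to 6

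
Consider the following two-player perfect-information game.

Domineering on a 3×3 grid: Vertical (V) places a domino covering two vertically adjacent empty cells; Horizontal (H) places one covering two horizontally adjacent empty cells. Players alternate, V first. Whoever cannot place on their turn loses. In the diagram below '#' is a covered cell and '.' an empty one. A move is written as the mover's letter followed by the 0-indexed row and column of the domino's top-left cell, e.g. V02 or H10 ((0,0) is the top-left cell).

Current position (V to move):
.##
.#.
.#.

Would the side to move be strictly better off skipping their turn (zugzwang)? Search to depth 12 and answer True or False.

zugzwang(.##/.#./.#., V) = False

[.##/.#./.#.] V move#1: V00:+1/###/##./.#.*, V10:+1/.##/##./##., V12:+1/.##/.##/.##
[###/##./.#.] end (terminal -1, H#2); searched .##/.#./.#. to 12
pass branch (H moves first from the same position):
  | [.##/.#./.#.] end (terminal -1, H#1); searched .##/.#./.#. to 12
V moving scores +1; V passing scores +1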